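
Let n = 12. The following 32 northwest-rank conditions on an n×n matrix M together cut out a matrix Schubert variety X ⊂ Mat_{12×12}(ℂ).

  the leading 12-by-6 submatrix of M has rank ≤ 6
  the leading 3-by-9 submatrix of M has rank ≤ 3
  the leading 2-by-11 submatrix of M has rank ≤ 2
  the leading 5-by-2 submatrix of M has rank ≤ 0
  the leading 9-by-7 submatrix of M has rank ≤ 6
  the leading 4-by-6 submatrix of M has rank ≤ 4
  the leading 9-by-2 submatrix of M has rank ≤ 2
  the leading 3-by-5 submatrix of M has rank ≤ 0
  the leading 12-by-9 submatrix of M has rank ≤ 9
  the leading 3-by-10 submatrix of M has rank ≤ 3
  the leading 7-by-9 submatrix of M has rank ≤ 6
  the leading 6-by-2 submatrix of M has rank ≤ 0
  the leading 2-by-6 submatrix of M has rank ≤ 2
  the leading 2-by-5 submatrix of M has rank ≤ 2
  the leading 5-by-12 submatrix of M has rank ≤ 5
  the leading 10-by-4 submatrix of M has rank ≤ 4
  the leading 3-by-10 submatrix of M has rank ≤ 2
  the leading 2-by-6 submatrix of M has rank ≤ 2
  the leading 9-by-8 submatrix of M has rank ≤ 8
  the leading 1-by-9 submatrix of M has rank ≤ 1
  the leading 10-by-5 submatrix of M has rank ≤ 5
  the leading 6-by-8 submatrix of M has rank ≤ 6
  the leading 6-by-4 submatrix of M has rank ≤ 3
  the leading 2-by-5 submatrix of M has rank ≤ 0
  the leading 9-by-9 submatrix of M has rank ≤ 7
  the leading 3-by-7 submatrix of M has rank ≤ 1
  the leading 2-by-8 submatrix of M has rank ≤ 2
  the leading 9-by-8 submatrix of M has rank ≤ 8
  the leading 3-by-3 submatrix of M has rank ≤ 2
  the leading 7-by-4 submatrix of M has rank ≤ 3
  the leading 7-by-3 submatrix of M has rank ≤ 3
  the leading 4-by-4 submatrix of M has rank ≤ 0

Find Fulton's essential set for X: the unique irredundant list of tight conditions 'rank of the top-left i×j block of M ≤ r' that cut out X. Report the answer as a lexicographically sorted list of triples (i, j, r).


Computing R[i][j] = min implied NW-rank bound (n=12, 32 conditions):

  0, 0, 0, 0, 0, 1, 1, 1, 1, 1, 1, 1
  0, 0, 0, 0, 0, 1, 1, 2, 2, 2, 2, 2
  0, 0, 0, 0, 0, 1, 1, 2, 2, 2, 3, 3
  0, 0, 0, 0, 1, 2, 2, 3, 3, 3, 4, 4
  0, 0, 1, 1, 2, 3, 3, 4, 4, 4, 5, 5
  0, 0, 1, 2, 3, 4, 4, 5, 5, 5, 6, 6
  1, 1, 2, 3, 4, 5, 5, 6, 6, 6, 7, 7
  1, 2, 3, 4, 5, 6, 6, 7, 7, 7, 8, 8
  1, 2, 3, 4, 5, 6, 6, 7, 7, 8, 9, 9
  1, 2, 3, 4, 5, 6, 7, 8, 8, 9, 10, 10
  1, 2, 3, 4, 5, 6, 7, 8, 9, 10, 11, 11
  1, 2, 3, 4, 5, 6, 7, 8, 9, 10, 11, 12

so w = (6, 8, 11, 5, 3, 4, 1, 2, 10, 7, 9, 12).

Rothe diagram D(w) (29 cells), 7 SE-corners (essential conditions):

[(3, 5, 0), (3, 7, 1), (3, 10, 2), (4, 4, 0), (6, 2, 0), (9, 7, 6), (9, 9, 7)]


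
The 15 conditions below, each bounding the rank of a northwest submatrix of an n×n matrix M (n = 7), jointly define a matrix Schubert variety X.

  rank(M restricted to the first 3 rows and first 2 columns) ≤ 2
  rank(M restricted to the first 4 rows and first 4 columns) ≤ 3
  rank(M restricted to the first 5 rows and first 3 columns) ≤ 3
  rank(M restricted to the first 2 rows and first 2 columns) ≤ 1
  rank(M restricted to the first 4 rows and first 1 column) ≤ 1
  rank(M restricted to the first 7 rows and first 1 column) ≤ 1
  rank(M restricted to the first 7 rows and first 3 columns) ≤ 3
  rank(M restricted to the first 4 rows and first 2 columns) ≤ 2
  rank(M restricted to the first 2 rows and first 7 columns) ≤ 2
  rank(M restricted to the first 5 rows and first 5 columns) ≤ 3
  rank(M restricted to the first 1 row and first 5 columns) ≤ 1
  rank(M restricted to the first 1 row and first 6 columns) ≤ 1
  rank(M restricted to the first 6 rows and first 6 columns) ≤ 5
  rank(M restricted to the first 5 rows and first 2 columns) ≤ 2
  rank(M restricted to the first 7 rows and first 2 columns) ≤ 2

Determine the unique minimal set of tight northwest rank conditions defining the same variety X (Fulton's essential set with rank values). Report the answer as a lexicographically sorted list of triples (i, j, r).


Computing R[i][j] = min implied NW-rank bound (n=7, 15 conditions):

  i=1: 1, 1, 1, 1, 1, 1, 1
  i=2: 1, 1, 2, 2, 2, 2, 2
  i=3: 1, 2, 3, 3, 3, 3, 3
  i=4: 1, 2, 3, 3, 3, 4, 4
  i=5: 1, 2, 3, 3, 3, 4, 5
  i=6: 1, 2, 3, 4, 4, 5, 6
  i=7: 1, 2, 3, 4, 5, 6, 7

reading off 1-entries of Δ²R: w = (1, 3, 2, 6, 7, 4, 5).

Rothe diagram D(w) (5 cells), 2 SE-corners (essential conditions):

[(2, 2, 1), (5, 5, 3)]


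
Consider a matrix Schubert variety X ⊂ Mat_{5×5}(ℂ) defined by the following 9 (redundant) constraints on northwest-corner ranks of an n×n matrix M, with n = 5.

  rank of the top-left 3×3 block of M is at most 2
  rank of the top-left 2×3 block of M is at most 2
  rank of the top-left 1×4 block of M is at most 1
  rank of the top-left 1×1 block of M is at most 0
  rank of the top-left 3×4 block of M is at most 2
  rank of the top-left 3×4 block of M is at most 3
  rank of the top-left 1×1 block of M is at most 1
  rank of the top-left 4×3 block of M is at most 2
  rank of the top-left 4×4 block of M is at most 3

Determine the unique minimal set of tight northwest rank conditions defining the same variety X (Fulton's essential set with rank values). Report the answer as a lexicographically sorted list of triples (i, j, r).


Rank table r_w(5×5) implied by the 9 constraints:

  row 1: 0 | 1 | 1 | 1 | 1
  row 2: 1 | 2 | 2 | 2 | 2
  row 3: 1 | 2 | 2 | 2 | 3
  row 4: 1 | 2 | 2 | 3 | 4
  row 5: 1 | 2 | 3 | 4 | 5

second differences of R give the permutation w = (2, 1, 5, 4, 3).

|D(w)|=4, |Ess(w)|=3:

[(1, 1, 0), (3, 4, 2), (4, 3, 2)]


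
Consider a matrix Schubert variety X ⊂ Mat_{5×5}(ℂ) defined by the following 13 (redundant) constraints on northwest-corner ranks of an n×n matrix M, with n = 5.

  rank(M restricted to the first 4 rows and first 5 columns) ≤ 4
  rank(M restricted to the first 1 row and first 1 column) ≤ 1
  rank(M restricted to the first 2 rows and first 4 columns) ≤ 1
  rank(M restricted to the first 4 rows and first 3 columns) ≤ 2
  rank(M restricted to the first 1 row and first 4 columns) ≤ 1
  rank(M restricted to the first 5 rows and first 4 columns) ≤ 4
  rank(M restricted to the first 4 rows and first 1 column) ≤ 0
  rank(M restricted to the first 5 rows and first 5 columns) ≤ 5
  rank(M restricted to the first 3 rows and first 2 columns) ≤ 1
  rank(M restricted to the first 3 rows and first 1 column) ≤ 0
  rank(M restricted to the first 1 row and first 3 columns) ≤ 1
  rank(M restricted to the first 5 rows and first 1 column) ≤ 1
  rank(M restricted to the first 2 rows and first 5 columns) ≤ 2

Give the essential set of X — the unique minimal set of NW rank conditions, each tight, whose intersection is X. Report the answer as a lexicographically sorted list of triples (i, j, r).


Computing R[i][j] = min implied NW-rank bound (n=5, 13 conditions):

  row 1: 0, 1, 1, 1, 1
  row 2: 0, 1, 1, 1, 2
  row 3: 0, 1, 2, 2, 3
  row 4: 0, 1, 2, 3, 4
  row 5: 1, 2, 3, 4, 5

hence w(1..5) = (2, 5, 3, 4, 1).

ℓ(w)=6; the 2 essential cells (i,j,r):

[(2, 4, 1), (4, 1, 0)]


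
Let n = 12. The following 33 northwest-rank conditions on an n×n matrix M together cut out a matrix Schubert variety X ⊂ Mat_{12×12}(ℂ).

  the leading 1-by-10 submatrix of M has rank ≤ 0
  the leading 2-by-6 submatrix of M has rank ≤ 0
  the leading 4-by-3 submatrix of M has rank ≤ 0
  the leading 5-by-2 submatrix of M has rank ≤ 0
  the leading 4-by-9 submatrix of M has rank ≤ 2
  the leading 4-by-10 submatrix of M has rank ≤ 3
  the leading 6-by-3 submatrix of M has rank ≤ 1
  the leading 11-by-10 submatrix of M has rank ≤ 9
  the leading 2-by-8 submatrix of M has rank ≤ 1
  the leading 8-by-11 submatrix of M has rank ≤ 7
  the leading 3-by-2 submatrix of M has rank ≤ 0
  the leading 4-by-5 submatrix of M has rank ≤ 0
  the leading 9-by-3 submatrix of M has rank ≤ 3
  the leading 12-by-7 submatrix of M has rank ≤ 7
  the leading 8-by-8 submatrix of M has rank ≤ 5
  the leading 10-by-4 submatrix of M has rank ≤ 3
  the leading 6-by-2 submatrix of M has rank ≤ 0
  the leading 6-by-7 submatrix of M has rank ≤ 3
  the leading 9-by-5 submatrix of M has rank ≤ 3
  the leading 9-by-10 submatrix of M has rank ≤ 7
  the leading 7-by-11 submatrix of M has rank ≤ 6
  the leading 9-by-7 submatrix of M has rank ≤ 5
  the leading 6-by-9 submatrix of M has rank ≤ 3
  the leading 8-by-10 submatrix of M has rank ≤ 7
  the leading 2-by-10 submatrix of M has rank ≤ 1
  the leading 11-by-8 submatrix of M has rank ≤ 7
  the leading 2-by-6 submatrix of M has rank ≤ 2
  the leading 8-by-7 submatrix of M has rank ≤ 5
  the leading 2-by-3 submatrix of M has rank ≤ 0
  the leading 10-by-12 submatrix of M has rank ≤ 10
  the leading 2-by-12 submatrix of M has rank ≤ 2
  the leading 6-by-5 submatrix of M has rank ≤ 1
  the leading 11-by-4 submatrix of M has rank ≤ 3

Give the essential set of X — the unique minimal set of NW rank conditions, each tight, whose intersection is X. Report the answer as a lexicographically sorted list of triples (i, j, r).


Computing R[i][j] = min implied NW-rank bound (n=12, 33 conditions):

  row 1: 0 0 0 0 0 0 0 0 0 0 1 1
  row 2: 0 0 0 0 0 0 1 1 1 1 2 2
  row 3: 0 0 0 0 0 1 2 2 2 2 3 3
  row 4: 0 0 0 0 0 1 2 2 2 3 4 4
  row 5: 0 0 1 1 1 2 3 3 3 4 5 5
  row 6: 0 0 1 1 1 2 3 3 3 4 5 6
  row 7: 1 1 2 2 2 3 4 4 4 5 6 7
  row 8: 1 2 3 3 3 4 5 5 5 6 7 8
  row 9: 1 2 3 3 3 4 5 6 6 7 8 9
  row 10: 1 2 3 3 4 5 6 7 7 8 9 10
  row 11: 1 2 3 3 4 5 6 7 8 9 10 11
  row 12: 1 2 3 4 5 6 7 8 9 10 11 12

second differences of R give the permutation w = (11, 7, 6, 10, 3, 12, 1, 2, 8, 5, 9, 4).

|D(w)|=40, |Ess(w)|=9:

[(1, 10, 0), (2, 6, 0), (4, 5, 0), (4, 9, 2), (6, 2, 0), (6, 5, 1), (6, 9, 3), (9, 5, 3), (11, 4, 3)]


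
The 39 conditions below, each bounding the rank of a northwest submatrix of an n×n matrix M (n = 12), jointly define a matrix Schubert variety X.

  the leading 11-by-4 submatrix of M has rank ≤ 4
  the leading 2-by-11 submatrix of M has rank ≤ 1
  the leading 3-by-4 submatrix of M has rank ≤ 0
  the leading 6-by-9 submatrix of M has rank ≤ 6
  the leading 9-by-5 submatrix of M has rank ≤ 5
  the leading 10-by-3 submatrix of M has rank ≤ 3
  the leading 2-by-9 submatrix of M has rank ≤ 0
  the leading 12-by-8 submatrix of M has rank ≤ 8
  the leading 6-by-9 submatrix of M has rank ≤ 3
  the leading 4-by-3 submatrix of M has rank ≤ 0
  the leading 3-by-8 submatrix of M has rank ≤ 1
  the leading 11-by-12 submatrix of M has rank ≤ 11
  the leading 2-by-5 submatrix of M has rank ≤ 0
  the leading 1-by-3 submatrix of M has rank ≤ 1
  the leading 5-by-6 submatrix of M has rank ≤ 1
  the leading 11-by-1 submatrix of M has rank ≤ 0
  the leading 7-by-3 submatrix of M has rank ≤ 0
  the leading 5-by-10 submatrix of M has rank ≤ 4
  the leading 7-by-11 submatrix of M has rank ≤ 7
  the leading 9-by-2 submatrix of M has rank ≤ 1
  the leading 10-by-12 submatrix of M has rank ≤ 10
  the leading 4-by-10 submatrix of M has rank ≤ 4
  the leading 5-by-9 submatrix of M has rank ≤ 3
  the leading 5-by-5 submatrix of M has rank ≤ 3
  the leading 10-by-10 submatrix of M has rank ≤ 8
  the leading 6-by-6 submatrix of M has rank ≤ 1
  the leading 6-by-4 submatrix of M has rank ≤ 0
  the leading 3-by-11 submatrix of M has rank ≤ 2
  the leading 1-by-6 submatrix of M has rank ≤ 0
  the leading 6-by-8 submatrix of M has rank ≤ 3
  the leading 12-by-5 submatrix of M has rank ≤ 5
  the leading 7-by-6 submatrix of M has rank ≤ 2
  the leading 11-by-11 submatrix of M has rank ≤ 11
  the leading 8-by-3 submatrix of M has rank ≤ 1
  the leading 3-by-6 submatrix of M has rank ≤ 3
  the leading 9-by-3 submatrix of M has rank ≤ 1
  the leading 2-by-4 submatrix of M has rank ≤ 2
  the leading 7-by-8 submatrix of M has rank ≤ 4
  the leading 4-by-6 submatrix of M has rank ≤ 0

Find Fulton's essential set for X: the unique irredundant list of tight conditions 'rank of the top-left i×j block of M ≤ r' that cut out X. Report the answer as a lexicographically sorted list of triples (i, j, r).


Propagating the 39 rank bounds to every northwest block:

  i=1: 0 | 0 | 0 | 0 | 0 | 0 | 0 | 0 | 0 | 1 | 1 | 1
  i=2: 0 | 0 | 0 | 0 | 0 | 0 | 0 | 0 | 0 | 1 | 1 | 2
  i=3: 0 | 0 | 0 | 0 | 0 | 0 | 1 | 1 | 1 | 2 | 2 | 3
  i=4: 0 | 0 | 0 | 0 | 0 | 0 | 1 | 2 | 2 | 3 | 3 | 4
  i=5: 0 | 0 | 0 | 0 | 1 | 1 | 2 | 3 | 3 | 4 | 4 | 5
  i=6: 0 | 0 | 0 | 0 | 1 | 1 | 2 | 3 | 3 | 4 | 5 | 6
  i=7: 0 | 0 | 0 | 1 | 2 | 2 | 3 | 4 | 4 | 5 | 6 | 7
  i=8: 0 | 1 | 1 | 2 | 3 | 3 | 4 | 5 | 5 | 6 | 7 | 8
  i=9: 0 | 1 | 1 | 2 | 3 | 4 | 5 | 6 | 6 | 7 | 8 | 9
  i=10: 0 | 1 | 2 | 3 | 4 | 5 | 6 | 7 | 7 | 8 | 9 | 10
  i=11: 0 | 1 | 2 | 3 | 4 | 5 | 6 | 7 | 8 | 9 | 10 | 11
  i=12: 1 | 2 | 3 | 4 | 5 | 6 | 7 | 8 | 9 | 10 | 11 | 12

second differences of R give the permutation w = (10, 12, 7, 8, 5, 11, 4, 2, 6, 3, 9, 1).

Fulton essential set (9 of the 49 Rothe cells):

[(2, 9, 0), (2, 11, 1), (4, 6, 0), (6, 4, 0), (6, 6, 1), (6, 9, 3), (7, 3, 0), (9, 3, 1), (11, 1, 0)]


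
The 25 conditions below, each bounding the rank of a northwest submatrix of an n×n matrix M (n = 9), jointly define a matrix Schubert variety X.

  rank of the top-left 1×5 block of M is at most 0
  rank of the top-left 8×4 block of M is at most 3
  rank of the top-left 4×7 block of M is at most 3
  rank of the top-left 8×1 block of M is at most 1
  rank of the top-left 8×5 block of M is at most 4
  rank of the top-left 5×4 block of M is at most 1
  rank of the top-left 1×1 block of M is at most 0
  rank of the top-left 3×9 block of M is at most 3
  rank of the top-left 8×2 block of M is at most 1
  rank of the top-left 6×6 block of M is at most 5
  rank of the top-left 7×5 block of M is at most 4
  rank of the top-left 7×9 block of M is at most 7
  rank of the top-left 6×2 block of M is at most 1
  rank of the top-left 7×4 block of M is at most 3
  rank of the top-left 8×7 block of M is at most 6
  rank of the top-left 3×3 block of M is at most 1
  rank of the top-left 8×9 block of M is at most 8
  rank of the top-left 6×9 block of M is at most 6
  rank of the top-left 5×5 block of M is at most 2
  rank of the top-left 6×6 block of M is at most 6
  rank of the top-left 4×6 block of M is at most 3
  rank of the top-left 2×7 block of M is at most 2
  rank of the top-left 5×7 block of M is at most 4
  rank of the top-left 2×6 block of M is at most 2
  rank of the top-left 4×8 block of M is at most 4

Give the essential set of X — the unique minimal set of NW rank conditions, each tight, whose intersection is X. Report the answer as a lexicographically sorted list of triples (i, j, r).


Rank table r_w(9×9) implied by the 25 constraints:

  0 0 0 0 0 1 1 1 1
  1 1 1 1 1 2 2 2 2
  1 1 1 1 2 3 3 3 3
  1 1 1 1 2 3 3 4 4
  1 1 1 1 2 3 4 5 5
  1 1 2 2 3 4 5 6 6
  1 1 2 3 4 5 6 7 7
  1 1 2 3 4 5 6 7 8
  1 2 3 4 5 6 7 8 9

second differences of R give the permutation w = (6, 1, 5, 8, 7, 3, 4, 9, 2).

|D(w)|=18, |Ess(w)|=4:

[(1, 5, 0), (4, 7, 3), (5, 4, 1), (8, 2, 1)]


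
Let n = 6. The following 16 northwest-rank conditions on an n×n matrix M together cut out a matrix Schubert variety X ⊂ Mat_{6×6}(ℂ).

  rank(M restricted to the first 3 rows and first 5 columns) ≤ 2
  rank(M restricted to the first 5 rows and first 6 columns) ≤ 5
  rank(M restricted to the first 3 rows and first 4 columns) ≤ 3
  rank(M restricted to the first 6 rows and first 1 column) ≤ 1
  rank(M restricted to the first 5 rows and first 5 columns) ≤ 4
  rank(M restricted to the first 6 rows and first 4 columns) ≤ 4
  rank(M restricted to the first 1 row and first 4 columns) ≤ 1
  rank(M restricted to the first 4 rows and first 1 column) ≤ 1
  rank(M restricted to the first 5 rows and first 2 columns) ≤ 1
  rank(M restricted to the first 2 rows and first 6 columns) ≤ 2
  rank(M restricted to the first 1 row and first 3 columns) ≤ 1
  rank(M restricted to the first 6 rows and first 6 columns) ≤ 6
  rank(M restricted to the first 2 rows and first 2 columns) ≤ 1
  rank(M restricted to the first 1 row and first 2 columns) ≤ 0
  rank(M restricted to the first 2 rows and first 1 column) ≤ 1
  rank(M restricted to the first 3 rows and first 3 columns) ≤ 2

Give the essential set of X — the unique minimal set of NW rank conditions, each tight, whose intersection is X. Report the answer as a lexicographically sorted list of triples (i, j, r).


Computing R[i][j] = min implied NW-rank bound (n=6, 16 conditions):

  row 1: 0 0 1 1 1 1
  row 2: 1 1 2 2 2 2
  row 3: 1 1 2 2 2 3
  row 4: 1 1 2 3 3 4
  row 5: 1 1 2 3 4 5
  row 6: 1 2 3 4 5 6

so w = (3, 1, 6, 4, 5, 2).

ℓ(w)=7; the 3 essential cells (i,j,r):

[(1, 2, 0), (3, 5, 2), (5, 2, 1)]


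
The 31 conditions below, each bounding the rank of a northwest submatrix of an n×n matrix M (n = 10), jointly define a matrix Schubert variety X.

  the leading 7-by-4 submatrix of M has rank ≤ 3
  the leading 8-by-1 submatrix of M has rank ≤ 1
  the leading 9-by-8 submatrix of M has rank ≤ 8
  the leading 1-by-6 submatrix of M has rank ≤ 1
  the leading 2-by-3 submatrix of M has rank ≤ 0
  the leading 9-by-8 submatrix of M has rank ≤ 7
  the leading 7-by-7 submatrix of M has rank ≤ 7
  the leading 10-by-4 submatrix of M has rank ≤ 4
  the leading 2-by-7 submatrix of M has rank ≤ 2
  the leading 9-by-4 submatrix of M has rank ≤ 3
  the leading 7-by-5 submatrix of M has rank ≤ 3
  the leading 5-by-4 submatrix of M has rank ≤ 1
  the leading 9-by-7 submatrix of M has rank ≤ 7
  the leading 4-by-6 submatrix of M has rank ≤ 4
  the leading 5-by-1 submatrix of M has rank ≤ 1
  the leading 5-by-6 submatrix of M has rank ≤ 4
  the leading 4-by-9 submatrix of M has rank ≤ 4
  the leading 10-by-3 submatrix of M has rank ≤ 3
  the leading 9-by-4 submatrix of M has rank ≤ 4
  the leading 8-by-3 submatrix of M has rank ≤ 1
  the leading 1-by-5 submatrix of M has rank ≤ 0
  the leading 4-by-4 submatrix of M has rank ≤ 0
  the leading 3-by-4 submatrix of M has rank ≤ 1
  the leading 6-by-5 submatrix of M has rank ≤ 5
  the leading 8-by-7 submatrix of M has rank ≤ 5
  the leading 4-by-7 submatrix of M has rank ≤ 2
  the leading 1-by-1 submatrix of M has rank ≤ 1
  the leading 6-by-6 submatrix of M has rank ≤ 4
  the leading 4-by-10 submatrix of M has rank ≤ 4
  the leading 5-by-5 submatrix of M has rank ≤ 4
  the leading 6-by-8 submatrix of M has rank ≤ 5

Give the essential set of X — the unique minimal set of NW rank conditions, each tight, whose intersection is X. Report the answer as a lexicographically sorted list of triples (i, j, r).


The tightest implied rank at each (i,j), from the 31 conditions:

  i=1: 0 0 0 0 0 1 1 1 1 1
  i=2: 0 0 0 0 1 2 2 2 2 2
  i=3: 0 0 0 0 1 2 2 3 3 3
  i=4: 0 0 0 0 1 2 2 3 4 4
  i=5: 1 1 1 1 2 3 3 4 5 5
  i=6: 1 1 1 2 3 4 4 5 6 6
  i=7: 1 1 1 2 3 4 5 6 7 7
  i=8: 1 1 1 2 3 4 5 6 7 8
  i=9: 1 2 2 3 4 5 6 7 8 9
  i=10: 1 2 3 4 5 6 7 8 9 10

second differences of R give the permutation w = (6, 5, 8, 9, 1, 4, 7, 10, 2, 3).

Rothe diagram D(w) (25 cells), 4 SE-corners (essential conditions):

[(1, 5, 0), (4, 4, 0), (4, 7, 2), (8, 3, 1)]


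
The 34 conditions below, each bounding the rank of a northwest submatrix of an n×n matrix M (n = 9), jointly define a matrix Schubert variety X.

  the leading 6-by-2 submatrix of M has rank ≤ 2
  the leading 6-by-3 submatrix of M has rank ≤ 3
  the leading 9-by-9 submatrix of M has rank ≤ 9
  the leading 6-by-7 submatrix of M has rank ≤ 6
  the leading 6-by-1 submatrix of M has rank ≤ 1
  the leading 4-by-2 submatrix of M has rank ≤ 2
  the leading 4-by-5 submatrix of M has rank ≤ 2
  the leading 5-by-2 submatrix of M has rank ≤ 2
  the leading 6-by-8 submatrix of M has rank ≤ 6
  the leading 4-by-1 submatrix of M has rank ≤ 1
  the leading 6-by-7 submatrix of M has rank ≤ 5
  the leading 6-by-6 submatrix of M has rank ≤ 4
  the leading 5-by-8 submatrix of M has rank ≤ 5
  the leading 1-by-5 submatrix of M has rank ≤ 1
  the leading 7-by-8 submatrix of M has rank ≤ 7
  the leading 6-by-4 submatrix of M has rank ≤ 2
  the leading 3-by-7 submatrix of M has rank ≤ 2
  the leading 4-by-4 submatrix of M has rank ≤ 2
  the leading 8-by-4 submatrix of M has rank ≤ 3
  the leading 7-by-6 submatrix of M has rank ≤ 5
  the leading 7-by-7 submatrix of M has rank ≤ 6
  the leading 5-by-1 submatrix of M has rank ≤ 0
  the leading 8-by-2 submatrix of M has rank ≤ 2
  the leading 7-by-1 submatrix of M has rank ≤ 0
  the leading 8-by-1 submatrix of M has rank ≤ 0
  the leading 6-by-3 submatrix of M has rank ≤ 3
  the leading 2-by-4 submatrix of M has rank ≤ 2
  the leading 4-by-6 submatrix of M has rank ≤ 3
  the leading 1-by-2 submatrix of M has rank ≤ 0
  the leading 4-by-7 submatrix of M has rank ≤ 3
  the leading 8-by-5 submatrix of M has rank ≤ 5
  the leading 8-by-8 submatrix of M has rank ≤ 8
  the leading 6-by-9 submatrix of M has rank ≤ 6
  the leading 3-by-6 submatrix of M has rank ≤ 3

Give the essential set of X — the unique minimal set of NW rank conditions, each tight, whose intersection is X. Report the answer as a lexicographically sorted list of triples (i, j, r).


The tightest implied rank at each (i,j), from the 34 conditions:

  R[1]: 0 | 0 | 1 | 1 | 1 | 1 | 1 | 1 | 1
  R[2]: 0 | 1 | 2 | 2 | 2 | 2 | 2 | 2 | 2
  R[3]: 0 | 1 | 2 | 2 | 2 | 2 | 2 | 3 | 3
  R[4]: 0 | 1 | 2 | 2 | 2 | 3 | 3 | 4 | 4
  R[5]: 0 | 1 | 2 | 2 | 3 | 4 | 4 | 5 | 5
  R[6]: 0 | 1 | 2 | 2 | 3 | 4 | 5 | 6 | 6
  R[7]: 0 | 1 | 2 | 3 | 4 | 5 | 6 | 7 | 7
  R[8]: 0 | 1 | 2 | 3 | 4 | 5 | 6 | 7 | 8
  R[9]: 1 | 2 | 3 | 4 | 5 | 6 | 7 | 8 | 9

reading off 1-entries of Δ²R: w = (3, 2, 8, 6, 5, 7, 4, 9, 1).

Rothe diagram D(w) (17 cells), 5 SE-corners (essential conditions):

[(1, 2, 0), (3, 7, 2), (4, 5, 2), (6, 4, 2), (8, 1, 0)]


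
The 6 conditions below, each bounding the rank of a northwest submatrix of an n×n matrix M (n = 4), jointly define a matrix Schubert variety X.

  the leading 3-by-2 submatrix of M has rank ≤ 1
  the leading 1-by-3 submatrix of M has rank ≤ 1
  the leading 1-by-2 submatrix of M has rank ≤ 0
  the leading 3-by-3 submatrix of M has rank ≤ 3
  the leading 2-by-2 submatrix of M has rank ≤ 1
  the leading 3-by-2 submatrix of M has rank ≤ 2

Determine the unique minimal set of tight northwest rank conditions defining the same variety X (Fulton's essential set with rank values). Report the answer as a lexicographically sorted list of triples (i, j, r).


The tightest implied rank at each (i,j), from the 6 conditions:

  0 0 1 1
  1 1 2 2
  1 1 2 3
  1 2 3 4

giving w = (3, 1, 4, 2) via Δ²R.

2 SE-corners of the 3-cell Rothe diagram give Ess(w):

[(1, 2, 0), (3, 2, 1)]


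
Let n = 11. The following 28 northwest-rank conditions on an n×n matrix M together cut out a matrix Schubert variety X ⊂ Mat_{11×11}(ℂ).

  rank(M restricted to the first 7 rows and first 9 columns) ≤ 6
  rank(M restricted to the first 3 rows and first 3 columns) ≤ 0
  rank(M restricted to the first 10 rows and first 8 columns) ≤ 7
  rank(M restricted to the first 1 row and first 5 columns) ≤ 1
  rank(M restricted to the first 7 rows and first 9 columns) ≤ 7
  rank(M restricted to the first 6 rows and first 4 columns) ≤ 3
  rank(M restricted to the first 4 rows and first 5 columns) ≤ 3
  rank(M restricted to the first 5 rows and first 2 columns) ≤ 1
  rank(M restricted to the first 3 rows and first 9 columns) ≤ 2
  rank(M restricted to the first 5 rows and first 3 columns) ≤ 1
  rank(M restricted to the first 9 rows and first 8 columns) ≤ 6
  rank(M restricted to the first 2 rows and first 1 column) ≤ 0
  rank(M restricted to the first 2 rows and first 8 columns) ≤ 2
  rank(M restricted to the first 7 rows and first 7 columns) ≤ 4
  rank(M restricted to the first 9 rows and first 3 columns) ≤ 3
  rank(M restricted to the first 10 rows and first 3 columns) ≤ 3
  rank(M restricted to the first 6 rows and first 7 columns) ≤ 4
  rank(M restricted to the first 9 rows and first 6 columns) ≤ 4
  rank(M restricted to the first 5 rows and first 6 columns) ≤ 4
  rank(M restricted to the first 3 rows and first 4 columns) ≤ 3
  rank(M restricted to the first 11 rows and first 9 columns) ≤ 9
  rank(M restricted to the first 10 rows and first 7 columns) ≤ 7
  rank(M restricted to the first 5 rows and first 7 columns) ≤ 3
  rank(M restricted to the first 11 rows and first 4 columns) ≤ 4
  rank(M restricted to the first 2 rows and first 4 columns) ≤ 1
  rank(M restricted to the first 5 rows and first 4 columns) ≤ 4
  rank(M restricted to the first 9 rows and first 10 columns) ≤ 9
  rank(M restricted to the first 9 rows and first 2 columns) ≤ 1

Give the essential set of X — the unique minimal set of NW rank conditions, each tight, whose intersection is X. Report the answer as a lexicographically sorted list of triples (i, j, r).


Rank table r_w(11×11) implied by the 28 constraints:

  row 1: 0 | 0 | 0 | 1 | 1 | 1 | 1 | 1 | 1 | 1 | 1
  row 2: 0 | 0 | 0 | 1 | 2 | 2 | 2 | 2 | 2 | 2 | 2
  row 3: 0 | 0 | 0 | 1 | 2 | 2 | 2 | 2 | 2 | 3 | 3
  row 4: 1 | 1 | 1 | 2 | 3 | 3 | 3 | 3 | 3 | 4 | 4
  row 5: 1 | 1 | 1 | 2 | 3 | 3 | 3 | 4 | 4 | 5 | 5
  row 6: 1 | 1 | 2 | 3 | 4 | 4 | 4 | 5 | 5 | 6 | 6
  row 7: 1 | 1 | 2 | 3 | 4 | 4 | 4 | 5 | 6 | 7 | 7
  row 8: 1 | 1 | 2 | 3 | 4 | 4 | 5 | 6 | 7 | 8 | 8
  row 9: 1 | 1 | 2 | 3 | 4 | 4 | 5 | 6 | 7 | 8 | 9
  row 10: 1 | 2 | 3 | 4 | 5 | 5 | 6 | 7 | 8 | 9 | 10
  row 11: 1 | 2 | 3 | 4 | 5 | 6 | 7 | 8 | 9 | 10 | 11

second differences of R give the permutation w = (4, 5, 10, 1, 8, 3, 9, 7, 11, 2, 6).

Fulton essential set (7 of the 25 Rothe cells):

[(3, 3, 0), (3, 9, 2), (5, 3, 1), (5, 7, 3), (7, 7, 4), (9, 2, 1), (9, 6, 4)]


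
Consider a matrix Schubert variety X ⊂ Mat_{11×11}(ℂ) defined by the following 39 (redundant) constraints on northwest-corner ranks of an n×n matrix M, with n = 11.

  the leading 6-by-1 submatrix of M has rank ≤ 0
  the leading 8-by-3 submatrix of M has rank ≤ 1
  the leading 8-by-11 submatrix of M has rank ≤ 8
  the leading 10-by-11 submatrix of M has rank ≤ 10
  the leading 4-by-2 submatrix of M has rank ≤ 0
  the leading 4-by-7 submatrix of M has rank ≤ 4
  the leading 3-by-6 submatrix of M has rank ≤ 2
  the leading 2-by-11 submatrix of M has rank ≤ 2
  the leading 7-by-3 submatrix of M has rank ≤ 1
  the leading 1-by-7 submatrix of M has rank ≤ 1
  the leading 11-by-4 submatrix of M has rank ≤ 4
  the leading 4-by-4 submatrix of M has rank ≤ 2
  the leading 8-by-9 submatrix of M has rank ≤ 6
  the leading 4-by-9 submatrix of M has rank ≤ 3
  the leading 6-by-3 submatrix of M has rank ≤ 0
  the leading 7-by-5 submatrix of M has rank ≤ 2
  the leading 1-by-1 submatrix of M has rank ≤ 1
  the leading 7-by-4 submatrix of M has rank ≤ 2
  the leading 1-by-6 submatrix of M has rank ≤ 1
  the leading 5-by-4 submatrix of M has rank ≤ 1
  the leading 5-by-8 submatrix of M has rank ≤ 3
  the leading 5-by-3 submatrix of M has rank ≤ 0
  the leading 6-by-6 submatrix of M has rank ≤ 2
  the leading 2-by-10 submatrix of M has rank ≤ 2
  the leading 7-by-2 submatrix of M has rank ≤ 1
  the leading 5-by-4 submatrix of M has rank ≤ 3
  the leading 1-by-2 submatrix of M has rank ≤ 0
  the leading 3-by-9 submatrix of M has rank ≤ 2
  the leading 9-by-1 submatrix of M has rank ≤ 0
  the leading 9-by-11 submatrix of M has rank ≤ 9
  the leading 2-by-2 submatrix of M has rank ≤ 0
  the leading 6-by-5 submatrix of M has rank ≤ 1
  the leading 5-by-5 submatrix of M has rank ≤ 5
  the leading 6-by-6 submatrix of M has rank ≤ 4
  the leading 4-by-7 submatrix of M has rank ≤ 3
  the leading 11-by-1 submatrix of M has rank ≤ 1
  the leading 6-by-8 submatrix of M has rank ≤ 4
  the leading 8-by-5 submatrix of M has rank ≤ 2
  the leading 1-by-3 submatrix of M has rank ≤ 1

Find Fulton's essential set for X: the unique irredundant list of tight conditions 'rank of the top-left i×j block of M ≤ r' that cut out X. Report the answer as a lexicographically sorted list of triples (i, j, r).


Rank table r_w(11×11) implied by the 39 constraints:

  R[1]: 0, 0, 0, 1, 1, 1, 1, 1, 1, 1, 1
  R[2]: 0, 0, 0, 1, 1, 2, 2, 2, 2, 2, 2
  R[3]: 0, 0, 0, 1, 1, 2, 2, 2, 2, 3, 3
  R[4]: 0, 0, 0, 1, 1, 2, 3, 3, 3, 4, 4
  R[5]: 0, 0, 0, 1, 1, 2, 3, 3, 4, 5, 5
  R[6]: 0, 0, 0, 1, 1, 2, 3, 4, 5, 6, 6
  R[7]: 0, 1, 1, 2, 2, 3, 4, 5, 6, 7, 7
  R[8]: 0, 1, 1, 2, 2, 3, 4, 5, 6, 7, 8
  R[9]: 0, 1, 2, 3, 3, 4, 5, 6, 7, 8, 9
  R[10]: 1, 2, 3, 4, 4, 5, 6, 7, 8, 9, 10
  R[11]: 1, 2, 3, 4, 5, 6, 7, 8, 9, 10, 11

hence w(1..11) = (4, 6, 10, 7, 9, 8, 2, 11, 3, 1, 5).

Rothe diagram D(w) (32 cells), 7 SE-corners (essential conditions):

[(3, 9, 2), (5, 8, 3), (6, 3, 0), (6, 5, 1), (8, 3, 1), (8, 5, 2), (9, 1, 0)]


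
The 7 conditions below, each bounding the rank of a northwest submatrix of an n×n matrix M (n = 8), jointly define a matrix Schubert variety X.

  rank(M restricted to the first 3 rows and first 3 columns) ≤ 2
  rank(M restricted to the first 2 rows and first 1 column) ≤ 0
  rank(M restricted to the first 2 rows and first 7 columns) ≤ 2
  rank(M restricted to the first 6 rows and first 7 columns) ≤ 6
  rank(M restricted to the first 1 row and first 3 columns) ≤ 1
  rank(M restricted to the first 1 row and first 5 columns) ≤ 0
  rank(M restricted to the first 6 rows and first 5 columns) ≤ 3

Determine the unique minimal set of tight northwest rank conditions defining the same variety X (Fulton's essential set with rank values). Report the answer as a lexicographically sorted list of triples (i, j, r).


Computing R[i][j] = min implied NW-rank bound (n=8, 7 conditions):

  row 1: 0 | 0 | 0 | 0 | 0 | 1 | 1 | 1
  row 2: 0 | 1 | 1 | 1 | 1 | 2 | 2 | 2
  row 3: 1 | 2 | 2 | 2 | 2 | 3 | 3 | 3
  row 4: 1 | 2 | 3 | 3 | 3 | 4 | 4 | 4
  row 5: 1 | 2 | 3 | 3 | 3 | 4 | 5 | 5
  row 6: 1 | 2 | 3 | 3 | 3 | 4 | 5 | 6
  row 7: 1 | 2 | 3 | 4 | 4 | 5 | 6 | 7
  row 8: 1 | 2 | 3 | 4 | 5 | 6 | 7 | 8

reading off 1-entries of Δ²R: w = (6, 2, 1, 3, 7, 8, 4, 5).

|D(w)|=10, |Ess(w)|=3:

[(1, 5, 0), (2, 1, 0), (6, 5, 3)]


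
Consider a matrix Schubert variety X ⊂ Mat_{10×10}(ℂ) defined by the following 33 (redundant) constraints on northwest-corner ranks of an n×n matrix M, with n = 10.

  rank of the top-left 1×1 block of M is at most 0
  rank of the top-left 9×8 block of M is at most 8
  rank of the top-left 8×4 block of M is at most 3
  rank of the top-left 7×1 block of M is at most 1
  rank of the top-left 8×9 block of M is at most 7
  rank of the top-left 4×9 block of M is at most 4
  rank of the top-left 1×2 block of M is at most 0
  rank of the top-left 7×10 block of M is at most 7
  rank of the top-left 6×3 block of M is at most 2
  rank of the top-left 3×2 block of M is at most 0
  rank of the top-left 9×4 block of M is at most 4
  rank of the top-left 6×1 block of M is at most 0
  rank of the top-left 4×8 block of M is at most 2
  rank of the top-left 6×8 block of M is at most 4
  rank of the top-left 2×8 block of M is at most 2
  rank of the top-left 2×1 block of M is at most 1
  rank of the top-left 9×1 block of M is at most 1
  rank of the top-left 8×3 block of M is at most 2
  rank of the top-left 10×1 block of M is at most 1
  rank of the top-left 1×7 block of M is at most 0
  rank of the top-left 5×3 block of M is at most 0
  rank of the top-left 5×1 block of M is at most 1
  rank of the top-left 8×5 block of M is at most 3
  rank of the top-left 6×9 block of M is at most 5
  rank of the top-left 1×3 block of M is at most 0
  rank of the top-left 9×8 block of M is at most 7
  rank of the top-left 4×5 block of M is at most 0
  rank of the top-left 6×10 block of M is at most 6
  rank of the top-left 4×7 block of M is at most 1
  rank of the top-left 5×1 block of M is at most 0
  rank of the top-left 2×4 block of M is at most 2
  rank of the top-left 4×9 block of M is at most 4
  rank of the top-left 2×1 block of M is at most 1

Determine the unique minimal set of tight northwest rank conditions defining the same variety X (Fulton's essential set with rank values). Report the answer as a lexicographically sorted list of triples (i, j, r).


Reconstructing r_w from the 33 given conditions:

  0, 0, 0, 0, 0, 0, 0, 1, 1, 1
  0, 0, 0, 0, 0, 1, 1, 2, 2, 2
  0, 0, 0, 0, 0, 1, 1, 2, 3, 3
  0, 0, 0, 0, 0, 1, 1, 2, 3, 4
  0, 0, 0, 1, 1, 2, 2, 3, 4, 5
  0, 1, 1, 2, 2, 3, 3, 4, 5, 6
  1, 2, 2, 3, 3, 4, 4, 5, 6, 7
  1, 2, 2, 3, 3, 4, 5, 6, 7, 8
  1, 2, 3, 4, 4, 5, 6, 7, 8, 9
  1, 2, 3, 4, 5, 6, 7, 8, 9, 10

second differences of R give the permutation w = (8, 6, 9, 10, 4, 2, 1, 7, 3, 5).

Rothe diagram D(w) (30 cells), 7 SE-corners (essential conditions):

[(1, 7, 0), (4, 5, 0), (4, 7, 1), (5, 3, 0), (6, 1, 0), (8, 3, 2), (8, 5, 3)]


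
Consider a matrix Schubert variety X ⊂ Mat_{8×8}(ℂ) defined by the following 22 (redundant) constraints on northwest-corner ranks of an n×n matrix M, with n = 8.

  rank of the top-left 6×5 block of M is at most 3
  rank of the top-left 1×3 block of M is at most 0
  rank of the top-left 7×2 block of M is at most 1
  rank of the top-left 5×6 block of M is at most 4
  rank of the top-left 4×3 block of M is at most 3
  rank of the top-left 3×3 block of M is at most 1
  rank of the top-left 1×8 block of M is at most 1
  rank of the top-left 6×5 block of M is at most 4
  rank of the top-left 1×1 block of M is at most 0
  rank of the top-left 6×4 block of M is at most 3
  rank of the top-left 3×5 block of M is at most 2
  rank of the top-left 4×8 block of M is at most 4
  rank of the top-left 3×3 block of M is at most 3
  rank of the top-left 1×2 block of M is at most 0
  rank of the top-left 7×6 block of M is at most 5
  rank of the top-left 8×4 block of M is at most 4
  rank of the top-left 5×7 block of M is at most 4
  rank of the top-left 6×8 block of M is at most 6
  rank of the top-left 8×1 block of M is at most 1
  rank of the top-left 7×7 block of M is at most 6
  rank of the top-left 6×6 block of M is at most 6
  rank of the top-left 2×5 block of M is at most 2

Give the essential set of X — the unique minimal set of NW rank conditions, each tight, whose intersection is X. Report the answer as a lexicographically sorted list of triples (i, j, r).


Propagating the 22 rank bounds to every northwest block:

  row 1: 0 0 0 1 1 1 1 1
  row 2: 1 1 1 2 2 2 2 2
  row 3: 1 1 1 2 2 3 3 3
  row 4: 1 1 2 3 3 4 4 4
  row 5: 1 1 2 3 3 4 4 5
  row 6: 1 1 2 3 3 4 5 6
  row 7: 1 1 2 3 4 5 6 7
  row 8: 1 2 3 4 5 6 7 8

giving w = (4, 1, 6, 3, 8, 7, 5, 2) via Δ²R.

Fulton essential set (6 of the 13 Rothe cells):

[(1, 3, 0), (3, 3, 1), (3, 5, 2), (5, 7, 4), (6, 5, 3), (7, 2, 1)]


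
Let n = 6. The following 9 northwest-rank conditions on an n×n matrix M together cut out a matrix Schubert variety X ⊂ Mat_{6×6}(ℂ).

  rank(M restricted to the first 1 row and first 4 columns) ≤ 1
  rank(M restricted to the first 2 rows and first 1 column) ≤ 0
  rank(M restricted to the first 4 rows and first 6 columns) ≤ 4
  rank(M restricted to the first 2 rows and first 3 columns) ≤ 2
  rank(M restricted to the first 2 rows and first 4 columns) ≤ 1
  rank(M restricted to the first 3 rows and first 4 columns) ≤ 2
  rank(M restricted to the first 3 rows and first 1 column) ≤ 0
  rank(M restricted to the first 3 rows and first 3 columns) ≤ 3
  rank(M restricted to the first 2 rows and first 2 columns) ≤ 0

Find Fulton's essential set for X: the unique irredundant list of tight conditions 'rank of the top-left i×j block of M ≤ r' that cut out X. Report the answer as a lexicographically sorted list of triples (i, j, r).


Reconstructing r_w from the 9 given conditions:

  0, 0, 1, 1, 1, 1
  0, 0, 1, 1, 2, 2
  0, 1, 2, 2, 3, 3
  1, 2, 3, 3, 4, 4
  1, 2, 3, 4, 5, 5
  1, 2, 3, 4, 5, 6

second differences of R give the permutation w = (3, 5, 2, 1, 4, 6).

Rothe diagram D(w) (6 cells), 3 SE-corners (essential conditions):

[(2, 2, 0), (2, 4, 1), (3, 1, 0)]


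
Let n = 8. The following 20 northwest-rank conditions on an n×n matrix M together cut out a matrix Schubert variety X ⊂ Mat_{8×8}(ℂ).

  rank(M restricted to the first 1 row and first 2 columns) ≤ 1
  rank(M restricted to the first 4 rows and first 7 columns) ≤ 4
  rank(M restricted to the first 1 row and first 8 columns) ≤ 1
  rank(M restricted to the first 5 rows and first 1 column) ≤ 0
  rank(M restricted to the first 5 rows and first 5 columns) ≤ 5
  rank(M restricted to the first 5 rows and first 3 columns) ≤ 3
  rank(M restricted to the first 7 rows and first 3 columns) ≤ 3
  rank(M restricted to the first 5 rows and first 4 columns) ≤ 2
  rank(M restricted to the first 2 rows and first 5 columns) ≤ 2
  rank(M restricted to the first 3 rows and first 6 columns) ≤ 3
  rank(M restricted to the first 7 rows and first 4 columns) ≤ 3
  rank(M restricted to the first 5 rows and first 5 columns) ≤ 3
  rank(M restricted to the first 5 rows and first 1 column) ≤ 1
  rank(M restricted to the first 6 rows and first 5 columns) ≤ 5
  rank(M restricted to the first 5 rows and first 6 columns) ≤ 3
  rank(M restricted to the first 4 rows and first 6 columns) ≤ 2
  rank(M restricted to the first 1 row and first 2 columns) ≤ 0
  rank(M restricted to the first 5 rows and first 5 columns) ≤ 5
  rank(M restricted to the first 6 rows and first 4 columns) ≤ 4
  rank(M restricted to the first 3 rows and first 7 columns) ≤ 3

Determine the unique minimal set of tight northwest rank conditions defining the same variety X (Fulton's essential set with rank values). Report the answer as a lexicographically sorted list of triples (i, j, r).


Propagating the 20 rank bounds to every northwest block:

  0 0 1 1 1 1 1 1
  0 1 2 2 2 2 2 2
  0 1 2 2 2 2 3 3
  0 1 2 2 2 2 3 4
  0 1 2 2 3 3 4 5
  1 2 3 3 4 4 5 6
  1 2 3 3 4 5 6 7
  1 2 3 4 5 6 7 8

reading off 1-entries of Δ²R: w = (3, 2, 7, 8, 5, 1, 6, 4).

|D(w)|=14, |Ess(w)|=5:

[(1, 2, 0), (4, 6, 2), (5, 1, 0), (5, 4, 2), (7, 4, 3)]


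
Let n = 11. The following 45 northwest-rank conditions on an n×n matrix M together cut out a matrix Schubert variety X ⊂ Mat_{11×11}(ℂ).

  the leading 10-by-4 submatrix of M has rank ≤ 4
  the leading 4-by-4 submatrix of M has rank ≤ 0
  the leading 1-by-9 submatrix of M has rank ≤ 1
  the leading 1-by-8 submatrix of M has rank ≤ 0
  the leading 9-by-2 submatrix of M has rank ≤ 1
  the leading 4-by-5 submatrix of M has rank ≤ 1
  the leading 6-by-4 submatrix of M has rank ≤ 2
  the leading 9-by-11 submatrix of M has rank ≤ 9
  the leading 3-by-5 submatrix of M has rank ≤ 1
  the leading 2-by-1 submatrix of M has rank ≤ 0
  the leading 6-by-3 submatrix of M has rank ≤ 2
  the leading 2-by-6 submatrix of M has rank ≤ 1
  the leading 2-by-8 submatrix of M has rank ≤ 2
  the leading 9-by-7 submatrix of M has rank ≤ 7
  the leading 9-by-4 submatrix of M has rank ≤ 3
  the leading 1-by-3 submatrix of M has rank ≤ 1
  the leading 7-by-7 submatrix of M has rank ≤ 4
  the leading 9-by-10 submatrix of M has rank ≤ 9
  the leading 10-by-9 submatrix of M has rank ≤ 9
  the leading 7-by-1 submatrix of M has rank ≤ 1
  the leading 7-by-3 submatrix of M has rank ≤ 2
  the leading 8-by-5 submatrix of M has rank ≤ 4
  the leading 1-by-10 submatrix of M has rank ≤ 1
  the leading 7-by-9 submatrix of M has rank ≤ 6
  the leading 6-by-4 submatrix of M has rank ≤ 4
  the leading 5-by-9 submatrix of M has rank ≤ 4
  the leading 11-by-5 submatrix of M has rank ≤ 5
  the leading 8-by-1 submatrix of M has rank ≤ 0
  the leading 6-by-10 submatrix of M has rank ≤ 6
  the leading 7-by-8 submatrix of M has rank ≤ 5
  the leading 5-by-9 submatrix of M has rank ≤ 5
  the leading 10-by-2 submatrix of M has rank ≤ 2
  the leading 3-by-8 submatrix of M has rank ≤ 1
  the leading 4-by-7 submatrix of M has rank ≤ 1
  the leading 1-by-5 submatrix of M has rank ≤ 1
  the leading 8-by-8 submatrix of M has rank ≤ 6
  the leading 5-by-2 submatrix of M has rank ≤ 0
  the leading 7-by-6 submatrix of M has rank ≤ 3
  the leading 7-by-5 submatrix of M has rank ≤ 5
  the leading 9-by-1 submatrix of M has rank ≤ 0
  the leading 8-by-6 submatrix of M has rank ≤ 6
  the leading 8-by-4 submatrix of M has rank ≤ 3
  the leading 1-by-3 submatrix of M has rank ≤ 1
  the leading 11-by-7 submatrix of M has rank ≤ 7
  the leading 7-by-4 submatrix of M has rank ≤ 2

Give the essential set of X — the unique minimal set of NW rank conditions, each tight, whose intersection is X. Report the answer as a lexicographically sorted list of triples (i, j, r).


Rank table r_w(11×11) implied by the 45 constraints:

  i=1: 0, 0, 0, 0, 0, 0, 0, 0, 1, 1, 1
  i=2: 0, 0, 0, 0, 1, 1, 1, 1, 2, 2, 2
  i=3: 0, 0, 0, 0, 1, 1, 1, 1, 2, 3, 3
  i=4: 0, 0, 0, 0, 1, 1, 1, 2, 3, 4, 4
  i=5: 0, 0, 1, 1, 2, 2, 2, 3, 4, 5, 5
  i=6: 0, 1, 2, 2, 3, 3, 3, 4, 5, 6, 6
  i=7: 0, 1, 2, 2, 3, 3, 4, 5, 6, 7, 7
  i=8: 0, 1, 2, 3, 4, 4, 5, 6, 7, 8, 8
  i=9: 0, 1, 2, 3, 4, 5, 6, 7, 8, 9, 9
  i=10: 1, 2, 3, 4, 5, 6, 7, 8, 9, 10, 10
  i=11: 1, 2, 3, 4, 5, 6, 7, 8, 9, 10, 11

hence w(1..11) = (9, 5, 10, 8, 3, 2, 7, 4, 6, 1, 11).

|D(w)|=33, |Ess(w)|=8:

[(1, 8, 0), (3, 8, 1), (4, 4, 0), (4, 7, 1), (5, 2, 0), (7, 4, 2), (7, 6, 3), (9, 1, 0)]
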